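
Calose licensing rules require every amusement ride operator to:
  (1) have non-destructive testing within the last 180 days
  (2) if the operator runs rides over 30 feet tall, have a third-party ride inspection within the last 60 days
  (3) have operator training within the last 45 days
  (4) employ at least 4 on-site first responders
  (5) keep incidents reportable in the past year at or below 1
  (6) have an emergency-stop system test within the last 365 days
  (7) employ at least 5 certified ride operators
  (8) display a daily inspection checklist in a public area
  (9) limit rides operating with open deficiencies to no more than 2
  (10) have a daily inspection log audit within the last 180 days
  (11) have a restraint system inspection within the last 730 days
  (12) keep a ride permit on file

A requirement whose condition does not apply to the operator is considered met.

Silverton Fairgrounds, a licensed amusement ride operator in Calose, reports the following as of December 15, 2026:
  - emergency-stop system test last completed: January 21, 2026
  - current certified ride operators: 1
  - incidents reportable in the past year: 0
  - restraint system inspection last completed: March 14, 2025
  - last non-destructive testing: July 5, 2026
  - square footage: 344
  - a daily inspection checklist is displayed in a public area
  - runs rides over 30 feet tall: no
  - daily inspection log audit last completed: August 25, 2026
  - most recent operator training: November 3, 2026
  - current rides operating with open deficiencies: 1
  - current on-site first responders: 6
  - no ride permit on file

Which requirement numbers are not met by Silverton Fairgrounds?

7, 12

1. non-destructive testing 163 days ago vs limit 180 → met
2. condition 'runs rides over 30 feet tall' does not hold → requirement n/a → met
3. operator training 42 days ago vs limit 45 → met
4. on-site first responders 6 ≥ 4 → met
5. incidents reportable in the past year 0 ≤ 1 → met
6. emergency-stop system test 328 days ago vs limit 365 → met
7. certified ride operators 1 < 5 → not met
8. daily inspection checklist present → met
9. rides operating with open deficiencies 1 ≤ 2 → met
10. daily inspection log audit 112 days ago vs limit 180 → met
11. restraint system inspection 641 days ago vs limit 730 → met
12. ride permit absent → not met
Not met: 7, 12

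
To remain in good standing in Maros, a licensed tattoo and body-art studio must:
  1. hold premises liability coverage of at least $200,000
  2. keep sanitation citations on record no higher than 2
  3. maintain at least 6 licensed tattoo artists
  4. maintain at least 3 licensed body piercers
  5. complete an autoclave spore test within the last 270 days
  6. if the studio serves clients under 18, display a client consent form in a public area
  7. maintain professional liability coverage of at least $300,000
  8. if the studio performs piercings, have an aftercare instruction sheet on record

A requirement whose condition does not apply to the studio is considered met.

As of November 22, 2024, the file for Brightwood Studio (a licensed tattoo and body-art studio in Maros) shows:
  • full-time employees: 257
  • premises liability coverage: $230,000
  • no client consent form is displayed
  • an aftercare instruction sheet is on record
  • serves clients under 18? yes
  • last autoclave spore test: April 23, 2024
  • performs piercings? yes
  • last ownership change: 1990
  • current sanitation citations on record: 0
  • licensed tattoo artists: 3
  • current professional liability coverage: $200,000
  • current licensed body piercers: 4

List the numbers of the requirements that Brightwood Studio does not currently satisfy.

3, 6, 7

1. premises liability coverage $230,000 ≥ $200,000 → met
2. sanitation citations on record 0 ≤ 2 → met
3. licensed tattoo artists 3 < 6 → not met
4. licensed body piercers 4 ≥ 3 → met
5. autoclave spore test 213 days ago vs limit 270 → met
6. condition 'serves clients under 18' holds; client consent form absent → not met
7. professional liability coverage $200,000 < $300,000 → not met
8. condition 'performs piercings' holds; aftercare instruction sheet present → met
Not met: 3, 6, 7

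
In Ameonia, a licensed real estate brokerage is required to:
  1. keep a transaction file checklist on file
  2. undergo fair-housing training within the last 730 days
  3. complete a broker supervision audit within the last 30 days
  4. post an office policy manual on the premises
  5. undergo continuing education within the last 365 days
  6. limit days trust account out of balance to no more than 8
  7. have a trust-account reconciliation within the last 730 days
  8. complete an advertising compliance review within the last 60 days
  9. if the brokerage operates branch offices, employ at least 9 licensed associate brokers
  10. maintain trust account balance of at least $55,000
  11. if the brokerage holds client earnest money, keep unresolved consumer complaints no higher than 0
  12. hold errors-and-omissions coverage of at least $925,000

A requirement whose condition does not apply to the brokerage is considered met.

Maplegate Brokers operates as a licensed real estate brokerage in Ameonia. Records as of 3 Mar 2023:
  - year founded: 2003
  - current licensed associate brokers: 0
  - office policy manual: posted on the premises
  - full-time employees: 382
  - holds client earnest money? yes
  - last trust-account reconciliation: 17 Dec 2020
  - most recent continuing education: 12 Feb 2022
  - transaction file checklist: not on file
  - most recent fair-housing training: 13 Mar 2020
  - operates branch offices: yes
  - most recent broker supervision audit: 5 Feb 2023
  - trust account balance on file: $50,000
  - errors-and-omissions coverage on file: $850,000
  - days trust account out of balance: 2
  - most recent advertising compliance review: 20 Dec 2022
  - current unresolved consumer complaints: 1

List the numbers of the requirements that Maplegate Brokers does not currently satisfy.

1. transaction file checklist absent → not met
2. fair-housing training 1085 days ago vs limit 730 → not met
3. broker supervision audit 26 days ago vs limit 30 → met
4. office policy manual present → met
5. continuing education 384 days ago vs limit 365 → not met
6. days trust account out of balance 2 ≤ 8 → met
7. trust-account reconciliation 806 days ago vs limit 730 → not met
8. advertising compliance review 73 days ago vs limit 60 → not met
9. condition 'operates branch offices' holds; licensed associate brokers 0 < 9 → not met
10. trust account balance $50,000 < $55,000 → not met
11. condition 'holds client earnest money' holds; unresolved consumer complaints 1 > 0 → not met
12. errors-and-omissions coverage $850,000 < $925,000 → not met
Not met: 1, 2, 5, 7, 8, 9, 10, 11, 12

1, 2, 5, 7, 8, 9, 10, 11, 12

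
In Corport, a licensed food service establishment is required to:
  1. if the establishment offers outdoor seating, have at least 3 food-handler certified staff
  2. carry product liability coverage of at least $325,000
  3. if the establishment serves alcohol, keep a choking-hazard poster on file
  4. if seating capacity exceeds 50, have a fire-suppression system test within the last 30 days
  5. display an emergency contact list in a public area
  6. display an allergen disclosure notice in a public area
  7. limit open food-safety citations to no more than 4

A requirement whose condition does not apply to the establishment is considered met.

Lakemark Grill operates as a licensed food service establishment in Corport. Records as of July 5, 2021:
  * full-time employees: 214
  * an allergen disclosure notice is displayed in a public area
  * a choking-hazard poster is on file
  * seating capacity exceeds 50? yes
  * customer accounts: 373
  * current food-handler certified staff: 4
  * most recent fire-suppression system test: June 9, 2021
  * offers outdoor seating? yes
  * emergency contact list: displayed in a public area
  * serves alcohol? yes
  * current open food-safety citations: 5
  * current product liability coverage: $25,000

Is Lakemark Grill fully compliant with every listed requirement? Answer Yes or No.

No

1. condition 'offers outdoor seating' holds; food-handler certified staff 4 ≥ 3 → met
2. product liability coverage $25,000 < $325,000 → not met
3. condition 'serves alcohol' holds; choking-hazard poster present → met
4. condition 'seating capacity exceeds 50' holds; fire-suppression system test 26 days ago vs limit 30 → met
5. emergency contact list present → met
6. allergen disclosure notice present → met
7. open food-safety citations 5 > 4 → not met
Not met: 2, 7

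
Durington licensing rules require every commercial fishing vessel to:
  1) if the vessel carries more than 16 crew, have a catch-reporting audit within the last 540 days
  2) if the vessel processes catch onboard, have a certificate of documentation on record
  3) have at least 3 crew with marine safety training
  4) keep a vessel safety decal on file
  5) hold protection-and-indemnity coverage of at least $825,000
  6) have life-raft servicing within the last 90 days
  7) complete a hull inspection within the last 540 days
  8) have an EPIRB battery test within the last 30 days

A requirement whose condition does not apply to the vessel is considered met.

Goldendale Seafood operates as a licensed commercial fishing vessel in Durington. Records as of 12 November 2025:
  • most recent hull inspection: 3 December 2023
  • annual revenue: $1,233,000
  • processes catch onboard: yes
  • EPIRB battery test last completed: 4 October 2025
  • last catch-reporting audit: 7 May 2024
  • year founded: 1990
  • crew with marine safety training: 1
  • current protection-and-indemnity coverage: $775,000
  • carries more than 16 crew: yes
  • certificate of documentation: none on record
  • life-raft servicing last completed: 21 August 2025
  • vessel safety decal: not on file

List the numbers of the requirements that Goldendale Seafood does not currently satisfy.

1, 2, 3, 4, 5, 7, 8

1. condition 'carries more than 16 crew' holds; catch-reporting audit 554 days ago vs limit 540 → not met
2. condition 'processes catch onboard' holds; certificate of documentation absent → not met
3. crew with marine safety training 1 < 3 → not met
4. vessel safety decal absent → not met
5. protection-and-indemnity coverage $775,000 < $825,000 → not met
6. life-raft servicing 83 days ago vs limit 90 → met
7. hull inspection 710 days ago vs limit 540 → not met
8. EPIRB battery test 39 days ago vs limit 30 → not met
Not met: 1, 2, 3, 4, 5, 7, 8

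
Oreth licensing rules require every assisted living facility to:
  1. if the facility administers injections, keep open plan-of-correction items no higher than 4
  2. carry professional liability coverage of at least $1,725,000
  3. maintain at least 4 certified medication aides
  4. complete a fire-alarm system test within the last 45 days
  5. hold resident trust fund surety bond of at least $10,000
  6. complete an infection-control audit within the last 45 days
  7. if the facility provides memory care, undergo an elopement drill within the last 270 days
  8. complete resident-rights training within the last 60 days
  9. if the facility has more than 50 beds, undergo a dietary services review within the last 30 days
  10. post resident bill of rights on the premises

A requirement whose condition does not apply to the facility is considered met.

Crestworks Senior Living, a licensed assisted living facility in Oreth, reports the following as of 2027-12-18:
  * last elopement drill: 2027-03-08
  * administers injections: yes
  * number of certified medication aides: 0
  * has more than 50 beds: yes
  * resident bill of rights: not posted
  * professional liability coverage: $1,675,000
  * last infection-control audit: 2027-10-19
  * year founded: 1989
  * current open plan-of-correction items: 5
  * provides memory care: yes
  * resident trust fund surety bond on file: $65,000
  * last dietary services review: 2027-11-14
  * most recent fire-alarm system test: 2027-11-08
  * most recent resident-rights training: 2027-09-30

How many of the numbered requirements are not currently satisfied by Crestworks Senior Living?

8

1. condition 'administers injections' holds; open plan-of-correction items 5 > 4 → not met
2. professional liability coverage $1,675,000 < $1,725,000 → not met
3. certified medication aides 0 < 4 → not met
4. fire-alarm system test 40 days ago vs limit 45 → met
5. resident trust fund surety bond $65,000 ≥ $10,000 → met
6. infection-control audit 60 days ago vs limit 45 → not met
7. condition 'provides memory care' holds; elopement drill 285 days ago vs limit 270 → not met
8. resident-rights training 79 days ago vs limit 60 → not met
9. condition 'has more than 50 beds' holds; dietary services review 34 days ago vs limit 30 → not met
10. resident bill of rights absent → not met
Not met: 8 of 10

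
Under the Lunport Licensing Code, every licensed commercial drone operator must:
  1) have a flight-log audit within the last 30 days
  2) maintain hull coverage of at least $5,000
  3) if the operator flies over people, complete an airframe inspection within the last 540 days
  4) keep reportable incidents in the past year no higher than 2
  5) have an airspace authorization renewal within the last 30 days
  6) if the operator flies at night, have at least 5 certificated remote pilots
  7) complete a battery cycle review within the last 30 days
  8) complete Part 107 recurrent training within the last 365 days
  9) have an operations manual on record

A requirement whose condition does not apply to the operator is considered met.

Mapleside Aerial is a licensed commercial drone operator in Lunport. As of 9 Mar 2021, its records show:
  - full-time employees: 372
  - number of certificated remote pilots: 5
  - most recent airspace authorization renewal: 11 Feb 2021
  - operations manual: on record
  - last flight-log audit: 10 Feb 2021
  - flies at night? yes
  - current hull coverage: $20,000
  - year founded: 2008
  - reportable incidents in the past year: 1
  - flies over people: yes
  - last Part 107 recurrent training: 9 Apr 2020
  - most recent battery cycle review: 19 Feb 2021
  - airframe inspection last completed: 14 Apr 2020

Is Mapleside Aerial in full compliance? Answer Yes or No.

1. flight-log audit 27 days ago vs limit 30 → met
2. hull coverage $20,000 ≥ $5,000 → met
3. condition 'flies over people' holds; airframe inspection 329 days ago vs limit 540 → met
4. reportable incidents in the past year 1 ≤ 2 → met
5. airspace authorization renewal 26 days ago vs limit 30 → met
6. condition 'flies at night' holds; certificated remote pilots 5 ≥ 5 → met
7. battery cycle review 18 days ago vs limit 30 → met
8. Part 107 recurrent training 334 days ago vs limit 365 → met
9. operations manual present → met
All met.

Yes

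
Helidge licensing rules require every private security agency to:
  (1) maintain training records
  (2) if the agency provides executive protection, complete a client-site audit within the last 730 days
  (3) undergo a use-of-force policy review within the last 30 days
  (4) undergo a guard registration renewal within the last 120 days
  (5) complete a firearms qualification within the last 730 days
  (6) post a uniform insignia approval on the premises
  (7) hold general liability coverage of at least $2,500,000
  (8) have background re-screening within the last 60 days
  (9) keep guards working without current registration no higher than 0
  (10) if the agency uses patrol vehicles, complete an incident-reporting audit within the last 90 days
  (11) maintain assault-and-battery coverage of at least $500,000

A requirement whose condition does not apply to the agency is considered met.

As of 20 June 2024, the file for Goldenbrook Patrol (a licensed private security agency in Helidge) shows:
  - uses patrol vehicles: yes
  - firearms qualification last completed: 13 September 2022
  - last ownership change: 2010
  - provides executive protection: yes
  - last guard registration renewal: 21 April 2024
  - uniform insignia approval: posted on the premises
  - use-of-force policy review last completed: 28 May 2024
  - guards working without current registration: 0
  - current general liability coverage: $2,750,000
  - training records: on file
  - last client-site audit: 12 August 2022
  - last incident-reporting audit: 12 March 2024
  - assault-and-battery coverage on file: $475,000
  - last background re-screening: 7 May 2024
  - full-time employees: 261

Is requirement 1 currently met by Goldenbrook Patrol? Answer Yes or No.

1. training records present → met

Yes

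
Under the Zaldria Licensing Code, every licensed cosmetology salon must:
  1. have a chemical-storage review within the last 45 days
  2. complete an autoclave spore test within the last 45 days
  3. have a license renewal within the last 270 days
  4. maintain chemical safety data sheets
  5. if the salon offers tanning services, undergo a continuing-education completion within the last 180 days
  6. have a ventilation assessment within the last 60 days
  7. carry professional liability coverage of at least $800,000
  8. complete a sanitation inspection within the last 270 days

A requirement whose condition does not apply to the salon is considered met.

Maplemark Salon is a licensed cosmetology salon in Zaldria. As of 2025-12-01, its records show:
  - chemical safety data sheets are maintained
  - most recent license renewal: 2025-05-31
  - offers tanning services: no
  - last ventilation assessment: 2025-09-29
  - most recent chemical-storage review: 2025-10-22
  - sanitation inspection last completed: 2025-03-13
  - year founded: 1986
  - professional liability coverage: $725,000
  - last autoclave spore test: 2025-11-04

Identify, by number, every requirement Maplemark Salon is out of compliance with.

6, 7

1. chemical-storage review 40 days ago vs limit 45 → met
2. autoclave spore test 27 days ago vs limit 45 → met
3. license renewal 184 days ago vs limit 270 → met
4. chemical safety data sheets present → met
5. condition 'offers tanning services' does not hold → requirement n/a → met
6. ventilation assessment 63 days ago vs limit 60 → not met
7. professional liability coverage $725,000 < $800,000 → not met
8. sanitation inspection 263 days ago vs limit 270 → met
Not met: 6, 7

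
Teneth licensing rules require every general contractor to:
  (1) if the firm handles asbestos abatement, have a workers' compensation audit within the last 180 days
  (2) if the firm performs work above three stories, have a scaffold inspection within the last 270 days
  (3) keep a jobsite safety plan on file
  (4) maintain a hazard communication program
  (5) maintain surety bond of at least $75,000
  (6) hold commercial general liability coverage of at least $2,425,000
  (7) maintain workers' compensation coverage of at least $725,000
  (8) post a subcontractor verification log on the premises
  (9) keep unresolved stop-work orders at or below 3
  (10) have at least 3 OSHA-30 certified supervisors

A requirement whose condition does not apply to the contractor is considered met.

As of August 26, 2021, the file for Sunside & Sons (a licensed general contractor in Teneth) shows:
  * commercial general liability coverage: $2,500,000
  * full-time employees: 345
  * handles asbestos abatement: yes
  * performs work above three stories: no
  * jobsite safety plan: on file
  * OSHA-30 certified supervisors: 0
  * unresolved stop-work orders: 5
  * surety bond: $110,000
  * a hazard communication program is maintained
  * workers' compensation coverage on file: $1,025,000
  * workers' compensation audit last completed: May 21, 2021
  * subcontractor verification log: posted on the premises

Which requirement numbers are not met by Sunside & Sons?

9, 10

1. condition 'handles asbestos abatement' holds; workers' compensation audit 97 days ago vs limit 180 → met
2. condition 'performs work above three stories' does not hold → requirement n/a → met
3. jobsite safety plan present → met
4. hazard communication program present → met
5. surety bond $110,000 ≥ $75,000 → met
6. commercial general liability coverage $2,500,000 ≥ $2,425,000 → met
7. workers' compensation coverage $1,025,000 ≥ $725,000 → met
8. subcontractor verification log present → met
9. unresolved stop-work orders 5 > 3 → not met
10. OSHA-30 certified supervisors 0 < 3 → not met
Not met: 9, 10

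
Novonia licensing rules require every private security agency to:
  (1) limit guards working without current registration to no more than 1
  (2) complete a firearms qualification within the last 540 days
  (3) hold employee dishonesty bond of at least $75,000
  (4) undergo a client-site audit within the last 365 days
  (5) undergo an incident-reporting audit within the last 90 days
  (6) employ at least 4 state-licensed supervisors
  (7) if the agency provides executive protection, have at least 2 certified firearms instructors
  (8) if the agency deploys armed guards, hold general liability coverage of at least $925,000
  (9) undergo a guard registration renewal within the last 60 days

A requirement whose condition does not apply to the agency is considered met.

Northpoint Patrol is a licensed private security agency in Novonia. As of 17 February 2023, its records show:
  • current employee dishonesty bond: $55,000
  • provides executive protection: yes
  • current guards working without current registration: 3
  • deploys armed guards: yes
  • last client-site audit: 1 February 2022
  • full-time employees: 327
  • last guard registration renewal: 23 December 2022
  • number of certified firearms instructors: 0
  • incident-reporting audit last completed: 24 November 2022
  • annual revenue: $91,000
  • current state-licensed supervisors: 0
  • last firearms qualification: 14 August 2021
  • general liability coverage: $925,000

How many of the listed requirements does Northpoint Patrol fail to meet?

6

1. guards working without current registration 3 > 1 → not met
2. firearms qualification 552 days ago vs limit 540 → not met
3. employee dishonesty bond $55,000 < $75,000 → not met
4. client-site audit 381 days ago vs limit 365 → not met
5. incident-reporting audit 85 days ago vs limit 90 → met
6. state-licensed supervisors 0 < 4 → not met
7. condition 'provides executive protection' holds; certified firearms instructors 0 < 2 → not met
8. condition 'deploys armed guards' holds; general liability coverage $925,000 ≥ $925,000 → met
9. guard registration renewal 56 days ago vs limit 60 → met
Not met: 6 of 9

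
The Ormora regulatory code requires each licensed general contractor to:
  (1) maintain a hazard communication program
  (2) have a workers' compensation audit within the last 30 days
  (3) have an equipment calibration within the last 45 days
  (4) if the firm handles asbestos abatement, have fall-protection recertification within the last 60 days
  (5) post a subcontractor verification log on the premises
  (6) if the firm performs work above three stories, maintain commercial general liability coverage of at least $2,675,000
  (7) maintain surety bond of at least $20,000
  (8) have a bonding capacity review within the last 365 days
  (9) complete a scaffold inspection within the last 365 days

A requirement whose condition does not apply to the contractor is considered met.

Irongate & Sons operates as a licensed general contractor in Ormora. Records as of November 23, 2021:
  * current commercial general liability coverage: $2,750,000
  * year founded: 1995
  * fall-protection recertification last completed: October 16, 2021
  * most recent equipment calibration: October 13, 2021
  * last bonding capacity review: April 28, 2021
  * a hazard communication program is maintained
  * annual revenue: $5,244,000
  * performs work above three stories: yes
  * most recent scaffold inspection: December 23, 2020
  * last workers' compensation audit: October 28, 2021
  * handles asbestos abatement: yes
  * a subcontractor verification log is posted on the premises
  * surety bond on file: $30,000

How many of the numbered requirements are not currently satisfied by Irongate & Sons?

1. hazard communication program present → met
2. workers' compensation audit 26 days ago vs limit 30 → met
3. equipment calibration 41 days ago vs limit 45 → met
4. condition 'handles asbestos abatement' holds; fall-protection recertification 38 days ago vs limit 60 → met
5. subcontractor verification log present → met
6. condition 'performs work above three stories' holds; commercial general liability coverage $2,750,000 ≥ $2,675,000 → met
7. surety bond $30,000 ≥ $20,000 → met
8. bonding capacity review 209 days ago vs limit 365 → met
9. scaffold inspection 335 days ago vs limit 365 → met
Not met: 0 of 9

0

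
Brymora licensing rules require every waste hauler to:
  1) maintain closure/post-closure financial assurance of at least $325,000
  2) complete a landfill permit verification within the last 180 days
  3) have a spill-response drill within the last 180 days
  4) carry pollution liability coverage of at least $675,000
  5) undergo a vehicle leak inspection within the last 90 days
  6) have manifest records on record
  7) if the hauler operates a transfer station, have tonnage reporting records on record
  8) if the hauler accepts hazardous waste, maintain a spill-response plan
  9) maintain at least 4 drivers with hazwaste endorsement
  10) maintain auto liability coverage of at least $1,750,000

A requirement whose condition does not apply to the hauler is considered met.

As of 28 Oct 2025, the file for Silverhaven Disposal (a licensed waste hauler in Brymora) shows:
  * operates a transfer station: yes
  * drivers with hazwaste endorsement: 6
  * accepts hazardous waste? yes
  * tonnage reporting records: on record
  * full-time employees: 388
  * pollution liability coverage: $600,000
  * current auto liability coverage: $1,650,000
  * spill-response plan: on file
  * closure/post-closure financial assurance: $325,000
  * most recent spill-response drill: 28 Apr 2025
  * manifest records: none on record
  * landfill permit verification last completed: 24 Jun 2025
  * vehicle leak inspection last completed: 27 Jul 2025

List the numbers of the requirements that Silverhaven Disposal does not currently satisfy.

3, 4, 5, 6, 10

1. closure/post-closure financial assurance $325,000 ≥ $325,000 → met
2. landfill permit verification 126 days ago vs limit 180 → met
3. spill-response drill 183 days ago vs limit 180 → not met
4. pollution liability coverage $600,000 < $675,000 → not met
5. vehicle leak inspection 93 days ago vs limit 90 → not met
6. manifest records absent → not met
7. condition 'operates a transfer station' holds; tonnage reporting records present → met
8. condition 'accepts hazardous waste' holds; spill-response plan present → met
9. drivers with hazwaste endorsement 6 ≥ 4 → met
10. auto liability coverage $1,650,000 < $1,750,000 → not met
Not met: 3, 4, 5, 6, 10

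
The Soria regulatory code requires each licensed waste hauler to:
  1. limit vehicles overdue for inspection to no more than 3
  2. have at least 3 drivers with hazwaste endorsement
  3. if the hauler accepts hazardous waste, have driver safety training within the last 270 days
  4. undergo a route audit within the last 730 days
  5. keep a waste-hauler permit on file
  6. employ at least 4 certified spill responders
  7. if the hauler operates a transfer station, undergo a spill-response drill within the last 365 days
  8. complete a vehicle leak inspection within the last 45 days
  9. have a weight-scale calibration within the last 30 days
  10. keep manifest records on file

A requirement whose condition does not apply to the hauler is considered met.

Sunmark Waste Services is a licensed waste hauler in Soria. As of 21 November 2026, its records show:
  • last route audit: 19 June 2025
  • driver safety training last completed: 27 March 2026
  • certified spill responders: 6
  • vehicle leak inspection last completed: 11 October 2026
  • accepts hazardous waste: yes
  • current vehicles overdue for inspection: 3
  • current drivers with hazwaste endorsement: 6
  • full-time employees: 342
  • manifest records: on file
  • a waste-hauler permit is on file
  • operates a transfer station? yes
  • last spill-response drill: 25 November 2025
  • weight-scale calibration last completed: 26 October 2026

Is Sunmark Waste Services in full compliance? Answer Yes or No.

1. vehicles overdue for inspection 3 ≤ 3 → met
2. drivers with hazwaste endorsement 6 ≥ 3 → met
3. condition 'accepts hazardous waste' holds; driver safety training 239 days ago vs limit 270 → met
4. route audit 520 days ago vs limit 730 → met
5. waste-hauler permit present → met
6. certified spill responders 6 ≥ 4 → met
7. condition 'operates a transfer station' holds; spill-response drill 361 days ago vs limit 365 → met
8. vehicle leak inspection 41 days ago vs limit 45 → met
9. weight-scale calibration 26 days ago vs limit 30 → met
10. manifest records present → met
All met.

Yes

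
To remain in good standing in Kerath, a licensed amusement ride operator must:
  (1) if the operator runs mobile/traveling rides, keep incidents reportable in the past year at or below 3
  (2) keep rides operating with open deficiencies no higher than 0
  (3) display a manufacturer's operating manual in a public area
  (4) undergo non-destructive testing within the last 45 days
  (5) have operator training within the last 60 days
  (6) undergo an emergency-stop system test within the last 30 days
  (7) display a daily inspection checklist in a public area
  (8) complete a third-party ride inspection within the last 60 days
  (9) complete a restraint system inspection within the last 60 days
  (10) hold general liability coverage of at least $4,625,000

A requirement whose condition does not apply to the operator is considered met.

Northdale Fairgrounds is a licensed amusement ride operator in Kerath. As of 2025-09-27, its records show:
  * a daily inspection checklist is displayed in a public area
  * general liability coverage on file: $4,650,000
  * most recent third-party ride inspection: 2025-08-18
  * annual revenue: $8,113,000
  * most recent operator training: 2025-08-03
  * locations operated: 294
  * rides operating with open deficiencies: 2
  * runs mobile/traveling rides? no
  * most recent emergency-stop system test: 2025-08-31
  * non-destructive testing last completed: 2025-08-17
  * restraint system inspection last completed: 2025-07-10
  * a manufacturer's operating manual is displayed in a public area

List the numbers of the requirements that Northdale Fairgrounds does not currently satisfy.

1. condition 'runs mobile/traveling rides' does not hold → requirement n/a → met
2. rides operating with open deficiencies 2 > 0 → not met
3. manufacturer's operating manual present → met
4. non-destructive testing 41 days ago vs limit 45 → met
5. operator training 55 days ago vs limit 60 → met
6. emergency-stop system test 27 days ago vs limit 30 → met
7. daily inspection checklist present → met
8. third-party ride inspection 40 days ago vs limit 60 → met
9. restraint system inspection 79 days ago vs limit 60 → not met
10. general liability coverage $4,650,000 ≥ $4,625,000 → met
Not met: 2, 9

2, 9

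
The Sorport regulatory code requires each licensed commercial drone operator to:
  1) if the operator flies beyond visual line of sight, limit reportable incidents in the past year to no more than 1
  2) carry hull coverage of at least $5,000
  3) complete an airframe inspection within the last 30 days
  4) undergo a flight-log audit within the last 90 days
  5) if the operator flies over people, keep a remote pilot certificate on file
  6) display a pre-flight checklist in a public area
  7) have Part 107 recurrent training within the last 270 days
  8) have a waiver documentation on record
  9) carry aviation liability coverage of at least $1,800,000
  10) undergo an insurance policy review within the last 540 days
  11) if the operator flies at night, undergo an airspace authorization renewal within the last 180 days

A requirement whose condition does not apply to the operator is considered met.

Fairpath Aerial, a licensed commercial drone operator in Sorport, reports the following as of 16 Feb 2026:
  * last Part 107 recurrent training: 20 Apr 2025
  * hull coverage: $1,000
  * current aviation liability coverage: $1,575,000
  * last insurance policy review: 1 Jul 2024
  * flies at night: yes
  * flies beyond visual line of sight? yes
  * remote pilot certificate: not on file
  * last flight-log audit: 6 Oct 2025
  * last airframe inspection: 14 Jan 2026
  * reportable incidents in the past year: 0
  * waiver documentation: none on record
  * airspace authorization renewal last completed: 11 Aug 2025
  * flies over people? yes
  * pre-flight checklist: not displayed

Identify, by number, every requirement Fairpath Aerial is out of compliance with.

2, 3, 4, 5, 6, 7, 8, 9, 10, 11

1. condition 'flies beyond visual line of sight' holds; reportable incidents in the past year 0 ≤ 1 → met
2. hull coverage $1,000 < $5,000 → not met
3. airframe inspection 33 days ago vs limit 30 → not met
4. flight-log audit 133 days ago vs limit 90 → not met
5. condition 'flies over people' holds; remote pilot certificate absent → not met
6. pre-flight checklist absent → not met
7. Part 107 recurrent training 302 days ago vs limit 270 → not met
8. waiver documentation absent → not met
9. aviation liability coverage $1,575,000 < $1,800,000 → not met
10. insurance policy review 595 days ago vs limit 540 → not met
11. condition 'flies at night' holds; airspace authorization renewal 189 days ago vs limit 180 → not met
Not met: 2, 3, 4, 5, 6, 7, 8, 9, 10, 11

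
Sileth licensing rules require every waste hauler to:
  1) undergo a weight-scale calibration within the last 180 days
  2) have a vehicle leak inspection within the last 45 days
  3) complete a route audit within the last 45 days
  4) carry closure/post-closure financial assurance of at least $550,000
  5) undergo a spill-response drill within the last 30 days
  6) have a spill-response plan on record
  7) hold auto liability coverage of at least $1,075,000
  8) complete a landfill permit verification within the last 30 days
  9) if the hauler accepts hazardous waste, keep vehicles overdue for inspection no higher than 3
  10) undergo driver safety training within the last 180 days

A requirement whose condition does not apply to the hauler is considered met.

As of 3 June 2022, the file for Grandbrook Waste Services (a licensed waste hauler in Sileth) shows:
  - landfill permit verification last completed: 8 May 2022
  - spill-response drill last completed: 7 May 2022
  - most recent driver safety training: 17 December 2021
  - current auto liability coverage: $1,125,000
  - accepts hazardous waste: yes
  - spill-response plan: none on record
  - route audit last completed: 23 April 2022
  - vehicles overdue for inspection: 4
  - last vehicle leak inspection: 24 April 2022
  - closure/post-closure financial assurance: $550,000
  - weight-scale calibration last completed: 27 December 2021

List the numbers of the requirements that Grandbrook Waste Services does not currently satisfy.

1. weight-scale calibration 158 days ago vs limit 180 → met
2. vehicle leak inspection 40 days ago vs limit 45 → met
3. route audit 41 days ago vs limit 45 → met
4. closure/post-closure financial assurance $550,000 ≥ $550,000 → met
5. spill-response drill 27 days ago vs limit 30 → met
6. spill-response plan absent → not met
7. auto liability coverage $1,125,000 ≥ $1,075,000 → met
8. landfill permit verification 26 days ago vs limit 30 → met
9. condition 'accepts hazardous waste' holds; vehicles overdue for inspection 4 > 3 → not met
10. driver safety training 168 days ago vs limit 180 → met
Not met: 6, 9

6, 9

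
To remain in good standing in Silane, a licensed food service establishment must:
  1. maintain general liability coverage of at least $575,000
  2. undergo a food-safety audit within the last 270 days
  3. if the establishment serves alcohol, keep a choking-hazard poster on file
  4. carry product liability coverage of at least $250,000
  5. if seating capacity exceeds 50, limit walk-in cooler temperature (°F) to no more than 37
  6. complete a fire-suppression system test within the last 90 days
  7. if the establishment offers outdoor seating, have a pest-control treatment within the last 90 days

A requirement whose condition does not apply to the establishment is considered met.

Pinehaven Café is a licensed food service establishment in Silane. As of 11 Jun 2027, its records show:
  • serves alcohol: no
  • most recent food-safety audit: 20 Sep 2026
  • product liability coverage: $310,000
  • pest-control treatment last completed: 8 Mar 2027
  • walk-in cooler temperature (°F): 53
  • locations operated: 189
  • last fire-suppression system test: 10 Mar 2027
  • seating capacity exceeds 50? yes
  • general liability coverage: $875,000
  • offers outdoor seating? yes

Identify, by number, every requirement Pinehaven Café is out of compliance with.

5, 6, 7

1. general liability coverage $875,000 ≥ $575,000 → met
2. food-safety audit 264 days ago vs limit 270 → met
3. condition 'serves alcohol' does not hold → requirement n/a → met
4. product liability coverage $310,000 ≥ $250,000 → met
5. condition 'seating capacity exceeds 50' holds; walk-in cooler temperature (°F) 53 > 37 → not met
6. fire-suppression system test 93 days ago vs limit 90 → not met
7. condition 'offers outdoor seating' holds; pest-control treatment 95 days ago vs limit 90 → not met
Not met: 5, 6, 7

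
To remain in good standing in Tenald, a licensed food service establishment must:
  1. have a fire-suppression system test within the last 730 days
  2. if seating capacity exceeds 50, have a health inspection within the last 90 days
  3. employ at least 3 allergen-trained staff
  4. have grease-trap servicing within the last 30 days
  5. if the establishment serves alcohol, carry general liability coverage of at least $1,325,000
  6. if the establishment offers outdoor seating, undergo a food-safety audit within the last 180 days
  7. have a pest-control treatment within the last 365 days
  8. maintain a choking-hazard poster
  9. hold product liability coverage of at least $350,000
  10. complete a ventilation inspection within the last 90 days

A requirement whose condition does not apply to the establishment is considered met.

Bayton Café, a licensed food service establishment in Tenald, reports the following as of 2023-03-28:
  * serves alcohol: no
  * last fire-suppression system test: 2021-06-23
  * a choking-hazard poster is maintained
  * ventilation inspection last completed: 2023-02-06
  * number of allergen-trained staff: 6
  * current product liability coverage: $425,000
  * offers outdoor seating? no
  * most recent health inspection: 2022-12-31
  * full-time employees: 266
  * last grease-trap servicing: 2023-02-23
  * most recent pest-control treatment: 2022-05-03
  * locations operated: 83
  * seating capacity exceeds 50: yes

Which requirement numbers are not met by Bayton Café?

1. fire-suppression system test 643 days ago vs limit 730 → met
2. condition 'seating capacity exceeds 50' holds; health inspection 87 days ago vs limit 90 → met
3. allergen-trained staff 6 ≥ 3 → met
4. grease-trap servicing 33 days ago vs limit 30 → not met
5. condition 'serves alcohol' does not hold → requirement n/a → met
6. condition 'offers outdoor seating' does not hold → requirement n/a → met
7. pest-control treatment 329 days ago vs limit 365 → met
8. choking-hazard poster present → met
9. product liability coverage $425,000 ≥ $350,000 → met
10. ventilation inspection 50 days ago vs limit 90 → met
Not met: 4

4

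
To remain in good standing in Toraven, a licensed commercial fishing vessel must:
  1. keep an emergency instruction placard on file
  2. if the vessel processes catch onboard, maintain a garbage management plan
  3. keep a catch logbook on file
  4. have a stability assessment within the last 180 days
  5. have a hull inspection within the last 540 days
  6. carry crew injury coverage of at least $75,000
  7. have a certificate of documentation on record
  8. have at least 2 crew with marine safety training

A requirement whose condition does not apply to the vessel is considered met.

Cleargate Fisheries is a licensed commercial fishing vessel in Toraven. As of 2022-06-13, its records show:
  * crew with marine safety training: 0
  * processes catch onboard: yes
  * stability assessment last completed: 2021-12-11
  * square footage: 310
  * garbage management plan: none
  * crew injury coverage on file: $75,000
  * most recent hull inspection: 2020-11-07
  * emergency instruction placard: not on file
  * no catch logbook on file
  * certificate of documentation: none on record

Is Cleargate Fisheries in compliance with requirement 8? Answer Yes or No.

No

8. crew with marine safety training 0 < 2 → not met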